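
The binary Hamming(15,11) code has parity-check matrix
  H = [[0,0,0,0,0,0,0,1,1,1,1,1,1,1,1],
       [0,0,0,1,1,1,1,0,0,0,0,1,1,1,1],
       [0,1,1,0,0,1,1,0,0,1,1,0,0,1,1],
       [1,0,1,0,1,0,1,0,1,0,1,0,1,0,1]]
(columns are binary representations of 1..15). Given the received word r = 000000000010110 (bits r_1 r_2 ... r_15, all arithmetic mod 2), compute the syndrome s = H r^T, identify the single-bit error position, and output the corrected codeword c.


s = (1, 0, 0, 0)^T, error position = 8, corrected codeword c = 000000010010110

Compute s = H r^T mod 2 one row at a time:
  s_1 = 0 + 0 + 0 + 1 + 0 + 1 + 1 + 0 = 3 ≡ 1 (mod 2).
  s_2 = 0 + 0 + 0 + 0 + 0 + 1 + 1 + 0 = 2 ≡ 0 (mod 2).
  s_3 = 0 + 0 + 0 + 0 + 0 + 1 + 1 + 0 = 2 ≡ 0 (mod 2).
  s_4 = 0 + 0 + 0 + 0 + 0 + 1 + 1 + 0 = 2 ≡ 0 (mod 2).
s = (1, 0, 0, 0)^T — this equals column 8 of H (binary 1000), so error is at position 8.
Correct: flip bit 8 of r = 000000000010110 to get c = 000000010010110.


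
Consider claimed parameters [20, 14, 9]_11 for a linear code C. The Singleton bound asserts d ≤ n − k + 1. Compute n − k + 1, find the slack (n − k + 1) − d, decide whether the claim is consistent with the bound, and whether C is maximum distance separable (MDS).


Singleton RHS = n − k + 1 = 7, slack = -2, bound violated (no such code; not MDS).

Singleton bound: d ≤ n − k + 1.
Here n = 20, k = 14, so n − k + 1 = 7.
Given d = 9, check d ≤ 7: NO.
Slack = (n − k + 1) − d = -2.
The slack is negative: d = 9 exceeds n − k + 1 = 7 by 2, so the Singleton bound is violated and no linear [20, 14, 9]_11 code can exist. In particular it is not MDS (MDS requires d = n − k + 1 exactly).
Description: the claimed parameters are [20, 14, 9]_11; such a code would be impossible (violates the Singleton bound).


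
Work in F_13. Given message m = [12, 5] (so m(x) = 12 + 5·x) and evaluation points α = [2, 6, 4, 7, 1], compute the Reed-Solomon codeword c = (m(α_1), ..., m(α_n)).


c = [9, 3, 6, 8, 4]

Message polynomial: m(x) = 12 + 5·x (mod 13).
For each evaluation point α_i, compute m(α_i) mod 13:
  α_1 = 2: Horner steps 5 → 9, so m(2) = 9.
  α_2 = 6: Horner steps 5 → 3, so m(6) = 3.
  α_3 = 4: Horner steps 5 → 6, so m(4) = 6.
  α_4 = 7: Horner steps 5 → 8, so m(7) = 8.
  α_5 = 1: Horner steps 5 → 4, so m(1) = 4.
Codeword c = [9, 3, 6, 8, 4] ∈ F_13^5.


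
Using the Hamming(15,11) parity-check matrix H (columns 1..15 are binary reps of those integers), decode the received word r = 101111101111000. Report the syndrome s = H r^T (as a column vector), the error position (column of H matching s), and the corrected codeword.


s = (0, 1, 1, 0)^T, error position = 6, corrected codeword c = 101110101111000

Compute s = H r^T mod 2 one row at a time:
  s_1 = 0 + 1 + 1 + 1 + 1 + 0 + 0 + 0 = 4 ≡ 0 (mod 2).
  s_2 = 1 + 1 + 1 + 1 + 1 + 0 + 0 + 0 = 5 ≡ 1 (mod 2).
  s_3 = 0 + 1 + 1 + 1 + 1 + 1 + 0 + 0 = 5 ≡ 1 (mod 2).
  s_4 = 1 + 1 + 1 + 1 + 1 + 1 + 0 + 0 = 6 ≡ 0 (mod 2).
s = (0, 1, 1, 0)^T — this equals column 6 of H (binary 0110), so error is at position 6.
Correct: flip bit 6 of r = 101111101111000 to get c = 101110101111000.


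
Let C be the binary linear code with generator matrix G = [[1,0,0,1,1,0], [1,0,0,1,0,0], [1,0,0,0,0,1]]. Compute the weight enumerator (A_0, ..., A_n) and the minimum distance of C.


Weight distribution: A_0 = 1, A_1 = 1, A_2 = 3, A_3 = 3. Minimum distance d = 1.

Enumerate all 2^3 = 8 messages m ∈ F_2^3.
For each, compute codeword c = mG in F_2^6, then tally its weight.
  m = 000 → c = 000000, weight = 0.
  m = 100 → c = 100110, weight = 3.
  m = 010 → c = 100100, weight = 2.
  m = 110 → c = 000010, weight = 1.
  m = 001 → c = 100001, weight = 2.
  m = 101 → c = 000111, weight = 3.
  m = 011 → c = 000101, weight = 2.
  m = 111 → c = 100011, weight = 3.
Tally weights:
  weight 0: 1 codewords.
  weight 1: 1 codewords.
  weight 2: 3 codewords.
  weight 3: 3 codewords.
Minimum distance d = smallest w > 0 with A_w > 0 = 1.
Sanity: Σ A_w = 8 = 2^3 = 8 ✓.


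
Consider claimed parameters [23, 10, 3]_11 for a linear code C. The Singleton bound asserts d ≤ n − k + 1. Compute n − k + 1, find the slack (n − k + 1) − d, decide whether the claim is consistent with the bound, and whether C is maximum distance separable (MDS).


Singleton RHS = n − k + 1 = 14, slack = 11, bound satisfied, not MDS.

Singleton bound: d ≤ n − k + 1.
Here n = 23, k = 10, so n − k + 1 = 14.
Given d = 3, check d ≤ 14: YES.
Slack = (n − k + 1) − d = 11.
The code is NOT MDS (slack = 11 > 0).
Description: the claimed parameters are [23, 10, 3]_11; such a code would be non-MDS.


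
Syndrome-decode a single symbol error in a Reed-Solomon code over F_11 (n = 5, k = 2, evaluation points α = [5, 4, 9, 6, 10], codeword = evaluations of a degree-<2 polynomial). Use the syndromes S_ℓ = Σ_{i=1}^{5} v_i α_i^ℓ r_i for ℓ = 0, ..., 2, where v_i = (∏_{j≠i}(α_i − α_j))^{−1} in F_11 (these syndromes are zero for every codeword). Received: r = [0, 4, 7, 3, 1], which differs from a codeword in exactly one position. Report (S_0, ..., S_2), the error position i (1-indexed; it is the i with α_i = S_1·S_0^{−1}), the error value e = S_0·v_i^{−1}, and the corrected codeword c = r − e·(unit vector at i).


S = (1, 5, 3), error at position 1, error magnitude e = 2, c = [9, 4, 7, 3, 1].

Step 1: column multipliers v_i = (∏_{j≠i}(α_i − α_j))^{−1} mod 11.
  i = 1 (α = 5): (5−4)(5−9)(5−6)(5−10) = 1·(−4)·(−1)·(−5) = −20 ≡ 2, so v_1 = 2^{−1} = 6 (mod 11).
  i = 2 (α = 4): (4−5)(4−9)(4−6)(4−10) = (−1)·(−5)·(−2)·(−6) = 60 ≡ 5, so v_2 = 5^{−1} = 9 (mod 11).
  i = 3 (α = 9): (9−5)(9−4)(9−6)(9−10) = 4·5·3·(−1) = −60 ≡ 6, so v_3 = 6^{−1} = 2 (mod 11).
  i = 4 (α = 6): (6−5)(6−4)(6−9)(6−10) = 1·2·(−3)·(−4) = 24 ≡ 2, so v_4 = 2^{−1} = 6 (mod 11).
  i = 5 (α = 10): (10−5)(10−4)(10−9)(10−6) = 5·6·1·4 = 120 ≡ 10, so v_5 = 10^{−1} = 10 (mod 11).
  v = [6, 9, 2, 6, 10].
Step 2: syndromes of r = [0, 4, 7, 3, 1] (all sums mod 11).
  S_0 = Σ v_i r_i = 6·0 + 9·4 + 2·7 + 6·3 + 10·1 = 78 ≡ 1.
  S_1 = Σ v_i α_i r_i = 6·5·0 + 9·4·4 + 2·9·7 + 6·6·3 + 10·10·1 = 478 ≡ 5.
  α_i^2 mod 11 = [3, 5, 4, 3, 1].
  S_2 = Σ v_i α_i^2 r_i = 6·3·0 + 9·5·4 + 2·4·7 + 6·3·3 + 10·1·1 = 300 ≡ 3.
  S = (1, 5, 3) ≠ 0, so r is not a codeword (an error is present).
Step 3: locate the error. For a single error e at position i, S_ℓ = v_i·e·α_i^ℓ, so α_err = S_1/S_0.
  S_0^{−1} = 1^{−1} = 1 (mod 11), so α_err = 5·1 = 5 ≡ 5 = α_1. Error position i = 1.
  Consistency check: S_2/S_1 = 3·9 = 27 ≡ 5 = α_err ✓ (single-error assumption holds).
Step 4: error magnitude e = S_0/v_1 = S_0·∏_{j≠1}(α_1 − α_j) = 1·2 = 2 ≡ 2 (mod 11).
Step 5: correct position 1: c_1 = r_1 − e = 0 − 2 ≡ 9 (mod 11). Hence c = [9, 4, 7, 3, 1].
  Check: interpolating c through the α_i gives m(x) = 6 + 5·x (degree < 2) with m(α_i) = c_i for every i, so c is indeed a codeword.


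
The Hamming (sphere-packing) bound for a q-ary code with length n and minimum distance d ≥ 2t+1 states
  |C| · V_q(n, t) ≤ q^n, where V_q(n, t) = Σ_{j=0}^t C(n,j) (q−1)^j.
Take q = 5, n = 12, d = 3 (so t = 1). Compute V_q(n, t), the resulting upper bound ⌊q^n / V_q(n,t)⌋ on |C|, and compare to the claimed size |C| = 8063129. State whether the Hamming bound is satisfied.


V_q(n, t) = 49, q^n = 244140625, Hamming bound = 4982461, |C| = 8063129 > bound (violated).

Step 1: Compute V_q(n, t) = Σ_{j=0}^1 C(n, j) (q−1)^j.
  j = 0: C(12,0)·(4)^0 = 1·1 = 1.
  j = 1: C(12,1)·(4)^1 = 12·4 = 48.
  V_q(n, t) = 1 + 48 = 49.
Step 2: q^n = 5^12 = 244140625.
Step 3: Hamming bound ⌊q^n / V_q(n,t)⌋ = ⌊244140625/49⌋ = 4982461.
Step 4: Compare |C| = 8063129 to 4982461: violated.
The claimed |C| lies above the Hamming bound, so no 5-ary code of length 12 with d ≥ 3 can have 8063129 codewords.


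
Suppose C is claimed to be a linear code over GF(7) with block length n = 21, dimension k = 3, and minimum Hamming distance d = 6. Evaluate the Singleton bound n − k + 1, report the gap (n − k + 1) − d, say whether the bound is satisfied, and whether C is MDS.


Singleton RHS = n − k + 1 = 19, slack = 13, bound satisfied, not MDS.

Singleton bound: d ≤ n − k + 1.
Here n = 21, k = 3, so n − k + 1 = 19.
Given d = 6, check d ≤ 19: YES.
Slack = (n − k + 1) − d = 13.
The code is NOT MDS (slack = 13 > 0).
Description: the claimed parameters are [21, 3, 6]_7; such a code would be non-MDS.


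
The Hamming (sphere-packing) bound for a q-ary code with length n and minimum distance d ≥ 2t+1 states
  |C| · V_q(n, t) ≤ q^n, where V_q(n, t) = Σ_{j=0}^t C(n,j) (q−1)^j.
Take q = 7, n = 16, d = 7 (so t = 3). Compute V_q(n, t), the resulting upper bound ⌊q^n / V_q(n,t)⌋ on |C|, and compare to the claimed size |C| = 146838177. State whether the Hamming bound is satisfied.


V_q(n, t) = 125377, q^n = 33232930569601, Hamming bound = 265064011, |C| = 146838177 ≤ bound (satisfied).

Step 1: Compute V_q(n, t) = Σ_{j=0}^3 C(n, j) (q−1)^j.
  j = 0: C(16,0)·(6)^0 = 1·1 = 1.
  j = 1: C(16,1)·(6)^1 = 16·6 = 96.
  j = 2: C(16,2)·(6)^2 = 120·36 = 4320.
  j = 3: C(16,3)·(6)^3 = 560·216 = 120960.
  V_q(n, t) = 1 + 96 + 4320 + 120960 = 125377.
Step 2: q^n = 7^16 = 33232930569601.
Step 3: Hamming bound ⌊q^n / V_q(n,t)⌋ = ⌊33232930569601/125377⌋ = 265064011.
Step 4: Compare |C| = 146838177 to 265064011: satisfied.
The claimed |C| lies below the Hamming bound.


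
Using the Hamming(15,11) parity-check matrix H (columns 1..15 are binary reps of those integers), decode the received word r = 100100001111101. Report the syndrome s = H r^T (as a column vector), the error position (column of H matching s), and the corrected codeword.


s = (0, 0, 1, 1)^T, error position = 3, corrected codeword c = 101100001111101

Compute s = H r^T mod 2 one row at a time:
  s_1 = 0 + 1 + 1 + 1 + 1 + 1 + 0 + 1 = 6 ≡ 0 (mod 2).
  s_2 = 1 + 0 + 0 + 0 + 1 + 1 + 0 + 1 = 4 ≡ 0 (mod 2).
  s_3 = 0 + 0 + 0 + 0 + 1 + 1 + 0 + 1 = 3 ≡ 1 (mod 2).
  s_4 = 1 + 0 + 0 + 0 + 1 + 1 + 1 + 1 = 5 ≡ 1 (mod 2).
s = (0, 0, 1, 1)^T — this equals column 3 of H (binary 0011), so error is at position 3.
Correct: flip bit 3 of r = 100100001111101 to get c = 101100001111101.


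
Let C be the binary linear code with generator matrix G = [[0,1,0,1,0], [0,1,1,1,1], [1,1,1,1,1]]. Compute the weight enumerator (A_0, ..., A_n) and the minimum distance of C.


Weight distribution: A_0 = 1, A_1 = 1, A_2 = 2, A_3 = 2, A_4 = 1, A_5 = 1. Minimum distance d = 1.

Enumerate all 2^3 = 8 messages m ∈ F_2^3.
For each, compute codeword c = mG in F_2^5, then tally its weight.
  m = 000 → c = 00000, weight = 0.
  m = 100 → c = 01010, weight = 2.
  m = 010 → c = 01111, weight = 4.
  m = 110 → c = 00101, weight = 2.
  m = 001 → c = 11111, weight = 5.
  m = 101 → c = 10101, weight = 3.
  m = 011 → c = 10000, weight = 1.
  m = 111 → c = 11010, weight = 3.
Tally weights:
  weight 0: 1 codewords.
  weight 1: 1 codewords.
  weight 2: 2 codewords.
  weight 3: 2 codewords.
  weight 4: 1 codewords.
  weight 5: 1 codewords.
Minimum distance d = smallest w > 0 with A_w > 0 = 1.
Sanity: Σ A_w = 8 = 2^3 = 8 ✓.


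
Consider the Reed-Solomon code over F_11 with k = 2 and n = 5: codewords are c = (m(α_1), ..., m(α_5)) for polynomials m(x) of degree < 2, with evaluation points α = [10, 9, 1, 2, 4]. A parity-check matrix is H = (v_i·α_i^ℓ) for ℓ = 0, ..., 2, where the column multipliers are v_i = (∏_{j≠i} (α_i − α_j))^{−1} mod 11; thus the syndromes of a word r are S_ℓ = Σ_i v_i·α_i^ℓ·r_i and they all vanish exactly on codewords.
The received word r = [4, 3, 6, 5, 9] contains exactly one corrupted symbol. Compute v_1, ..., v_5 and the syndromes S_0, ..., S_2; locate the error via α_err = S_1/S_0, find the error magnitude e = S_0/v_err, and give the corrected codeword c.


S = (1, 2, 4), error at position 4, error magnitude e = 9, c = [4, 3, 6, 7, 9].

Step 1: column multipliers v_i = (∏_{j≠i}(α_i − α_j))^{−1} mod 11.
  i = 1 (α = 10): (10−9)(10−1)(10−2)(10−4) = 1·9·8·6 = 432 ≡ 3, so v_1 = 3^{−1} = 4 (mod 11).
  i = 2 (α = 9): (9−10)(9−1)(9−2)(9−4) = (−1)·8·7·5 = −280 ≡ 6, so v_2 = 6^{−1} = 2 (mod 11).
  i = 3 (α = 1): (1−10)(1−9)(1−2)(1−4) = (−9)·(−8)·(−1)·(−3) = 216 ≡ 7, so v_3 = 7^{−1} = 8 (mod 11).
  i = 4 (α = 2): (2−10)(2−9)(2−1)(2−4) = (−8)·(−7)·1·(−2) = −112 ≡ 9, so v_4 = 9^{−1} = 5 (mod 11).
  i = 5 (α = 4): (4−10)(4−9)(4−1)(4−2) = (−6)·(−5)·3·2 = 180 ≡ 4, so v_5 = 4^{−1} = 3 (mod 11).
  v = [4, 2, 8, 5, 3].
Step 2: syndromes of r = [4, 3, 6, 5, 9] (all sums mod 11).
  S_0 = Σ v_i r_i = 4·4 + 2·3 + 8·6 + 5·5 + 3·9 = 122 ≡ 1.
  S_1 = Σ v_i α_i r_i = 4·10·4 + 2·9·3 + 8·1·6 + 5·2·5 + 3·4·9 = 420 ≡ 2.
  α_i^2 mod 11 = [1, 4, 1, 4, 5].
  S_2 = Σ v_i α_i^2 r_i = 4·1·4 + 2·4·3 + 8·1·6 + 5·4·5 + 3·5·9 = 323 ≡ 4.
  S = (1, 2, 4) ≠ 0, so r is not a codeword (an error is present).
Step 3: locate the error. For a single error e at position i, S_ℓ = v_i·e·α_i^ℓ, so α_err = S_1/S_0.
  S_0^{−1} = 1^{−1} = 1 (mod 11), so α_err = 2·1 = 2 ≡ 2 = α_4. Error position i = 4.
  Consistency check: S_2/S_1 = 4·6 = 24 ≡ 2 = α_err ✓ (single-error assumption holds).
Step 4: error magnitude e = S_0/v_4 = S_0·∏_{j≠4}(α_4 − α_j) = 1·9 = 9 ≡ 9 (mod 11).
Step 5: correct position 4: c_4 = r_4 − e = 5 − 9 ≡ 7 (mod 11). Hence c = [4, 3, 6, 7, 9].
  Check: interpolating c through the α_i gives m(x) = 5 + 1·x (degree < 2) with m(α_i) = c_i for every i, so c is indeed a codeword.


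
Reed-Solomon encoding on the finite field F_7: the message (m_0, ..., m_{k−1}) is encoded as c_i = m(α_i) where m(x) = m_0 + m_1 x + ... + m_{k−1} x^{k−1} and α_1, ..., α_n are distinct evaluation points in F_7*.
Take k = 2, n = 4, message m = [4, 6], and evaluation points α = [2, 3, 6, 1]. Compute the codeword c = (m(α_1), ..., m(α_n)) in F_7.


c = [2, 1, 5, 3]

Message polynomial: m(x) = 4 + 6·x (mod 7).
For each evaluation point α_i, compute m(α_i) mod 7:
  α_1 = 2: Horner steps 6 → 2, so m(2) = 2.
  α_2 = 3: Horner steps 6 → 1, so m(3) = 1.
  α_3 = 6: Horner steps 6 → 5, so m(6) = 5.
  α_4 = 1: Horner steps 6 → 3, so m(1) = 3.
Codeword c = [2, 1, 5, 3] ∈ F_7^4.


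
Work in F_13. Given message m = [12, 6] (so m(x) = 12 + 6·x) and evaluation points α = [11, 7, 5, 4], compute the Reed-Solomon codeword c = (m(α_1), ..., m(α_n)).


c = [0, 2, 3, 10]

Message polynomial: m(x) = 12 + 6·x (mod 13).
For each evaluation point α_i, compute m(α_i) mod 13:
  α_1 = 11: Horner steps 6 → 0, so m(11) = 0.
  α_2 = 7: Horner steps 6 → 2, so m(7) = 2.
  α_3 = 5: Horner steps 6 → 3, so m(5) = 3.
  α_4 = 4: Horner steps 6 → 10, so m(4) = 10.
Codeword c = [0, 2, 3, 10] ∈ F_13^4.


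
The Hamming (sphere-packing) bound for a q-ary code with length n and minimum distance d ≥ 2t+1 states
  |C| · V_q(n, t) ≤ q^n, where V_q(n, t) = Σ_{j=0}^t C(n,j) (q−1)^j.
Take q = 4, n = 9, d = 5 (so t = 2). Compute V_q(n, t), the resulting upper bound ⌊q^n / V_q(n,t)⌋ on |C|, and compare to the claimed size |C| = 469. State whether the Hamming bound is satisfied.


V_q(n, t) = 352, q^n = 262144, Hamming bound = 744, |C| = 469 ≤ bound (satisfied).

Step 1: Compute V_q(n, t) = Σ_{j=0}^2 C(n, j) (q−1)^j.
  j = 0: C(9,0)·(3)^0 = 1·1 = 1.
  j = 1: C(9,1)·(3)^1 = 9·3 = 27.
  j = 2: C(9,2)·(3)^2 = 36·9 = 324.
  V_q(n, t) = 1 + 27 + 324 = 352.
Step 2: q^n = 4^9 = 262144.
Step 3: Hamming bound ⌊q^n / V_q(n,t)⌋ = ⌊262144/352⌋ = 744.
Step 4: Compare |C| = 469 to 744: satisfied.
The claimed |C| lies below the Hamming bound.


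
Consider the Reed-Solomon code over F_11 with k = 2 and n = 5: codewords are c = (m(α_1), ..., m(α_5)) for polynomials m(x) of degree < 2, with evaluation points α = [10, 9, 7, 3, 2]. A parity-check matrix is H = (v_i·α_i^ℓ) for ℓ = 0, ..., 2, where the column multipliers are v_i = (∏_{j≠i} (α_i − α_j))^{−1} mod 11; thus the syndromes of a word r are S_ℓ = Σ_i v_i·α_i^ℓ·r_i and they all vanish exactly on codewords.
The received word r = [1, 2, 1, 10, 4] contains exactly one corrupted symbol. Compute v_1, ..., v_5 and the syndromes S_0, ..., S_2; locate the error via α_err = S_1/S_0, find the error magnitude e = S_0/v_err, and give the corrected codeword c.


S = (5, 6, 5), error at position 1, error magnitude e = 4, c = [8, 2, 1, 10, 4].

Step 1: column multipliers v_i = (∏_{j≠i}(α_i − α_j))^{−1} mod 11.
  i = 1 (α = 10): (10−9)(10−7)(10−3)(10−2) = 1·3·7·8 = 168 ≡ 3, so v_1 = 3^{−1} = 4 (mod 11).
  i = 2 (α = 9): (9−10)(9−7)(9−3)(9−2) = (−1)·2·6·7 = −84 ≡ 4, so v_2 = 4^{−1} = 3 (mod 11).
  i = 3 (α = 7): (7−10)(7−9)(7−3)(7−2) = (−3)·(−2)·4·5 = 120 ≡ 10, so v_3 = 10^{−1} = 10 (mod 11).
  i = 4 (α = 3): (3−10)(3−9)(3−7)(3−2) = (−7)·(−6)·(−4)·1 = −168 ≡ 8, so v_4 = 8^{−1} = 7 (mod 11).
  i = 5 (α = 2): (2−10)(2−9)(2−7)(2−3) = (−8)·(−7)·(−5)·(−1) = 280 ≡ 5, so v_5 = 5^{−1} = 9 (mod 11).
  v = [4, 3, 10, 7, 9].
Step 2: syndromes of r = [1, 2, 1, 10, 4] (all sums mod 11).
  S_0 = Σ v_i r_i = 4·1 + 3·2 + 10·1 + 7·10 + 9·4 = 126 ≡ 5.
  S_1 = Σ v_i α_i r_i = 4·10·1 + 3·9·2 + 10·7·1 + 7·3·10 + 9·2·4 = 446 ≡ 6.
  α_i^2 mod 11 = [1, 4, 5, 9, 4].
  S_2 = Σ v_i α_i^2 r_i = 4·1·1 + 3·4·2 + 10·5·1 + 7·9·10 + 9·4·4 = 852 ≡ 5.
  S = (5, 6, 5) ≠ 0, so r is not a codeword (an error is present).
Step 3: locate the error. For a single error e at position i, S_ℓ = v_i·e·α_i^ℓ, so α_err = S_1/S_0.
  S_0^{−1} = 5^{−1} = 9 (mod 11), so α_err = 6·9 = 54 ≡ 10 = α_1. Error position i = 1.
  Consistency check: S_2/S_1 = 5·2 = 10 ≡ 10 = α_err ✓ (single-error assumption holds).
Step 4: error magnitude e = S_0/v_1 = S_0·∏_{j≠1}(α_1 − α_j) = 5·3 = 15 ≡ 4 (mod 11).
Step 5: correct position 1: c_1 = r_1 − e = 1 − 4 ≡ 8 (mod 11). Hence c = [8, 2, 1, 10, 4].
  Check: interpolating c through the α_i gives m(x) = 3 + 6·x (degree < 2) with m(α_i) = c_i for every i, so c is indeed a codeword.


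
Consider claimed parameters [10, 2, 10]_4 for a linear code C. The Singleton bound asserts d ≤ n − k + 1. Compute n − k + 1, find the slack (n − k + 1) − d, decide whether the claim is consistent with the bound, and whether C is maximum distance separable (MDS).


Singleton RHS = n − k + 1 = 9, slack = -1, bound violated (no such code; not MDS).

Singleton bound: d ≤ n − k + 1.
Here n = 10, k = 2, so n − k + 1 = 9.
Given d = 10, check d ≤ 9: NO.
Slack = (n − k + 1) − d = -1.
The slack is negative: d = 10 exceeds n − k + 1 = 9 by 1, so the Singleton bound is violated and no linear [10, 2, 10]_4 code can exist. In particular it is not MDS (MDS requires d = n − k + 1 exactly).
Description: the claimed parameters are [10, 2, 10]_4; such a code would be impossible (violates the Singleton bound).


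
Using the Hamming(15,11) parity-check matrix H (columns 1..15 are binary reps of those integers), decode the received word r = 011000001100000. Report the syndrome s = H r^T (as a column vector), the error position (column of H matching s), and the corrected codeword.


s = (0, 0, 1, 0)^T, error position = 2, corrected codeword c = 001000001100000

Compute s = H r^T mod 2 one row at a time:
  s_1 = 0 + 1 + 1 + 0 + 0 + 0 + 0 + 0 = 2 ≡ 0 (mod 2).
  s_2 = 0 + 0 + 0 + 0 + 0 + 0 + 0 + 0 = 0 ≡ 0 (mod 2).
  s_3 = 1 + 1 + 0 + 0 + 1 + 0 + 0 + 0 = 3 ≡ 1 (mod 2).
  s_4 = 0 + 1 + 0 + 0 + 1 + 0 + 0 + 0 = 2 ≡ 0 (mod 2).
s = (0, 0, 1, 0)^T — this equals column 2 of H (binary 0010), so error is at position 2.
Correct: flip bit 2 of r = 011000001100000 to get c = 001000001100000.


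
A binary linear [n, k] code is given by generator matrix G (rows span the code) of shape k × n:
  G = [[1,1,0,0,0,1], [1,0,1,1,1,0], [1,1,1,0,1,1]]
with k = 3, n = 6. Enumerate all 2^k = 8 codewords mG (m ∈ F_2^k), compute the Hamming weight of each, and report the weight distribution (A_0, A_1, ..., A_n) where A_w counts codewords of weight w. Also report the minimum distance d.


Weight distribution: A_0 = 1, A_2 = 2, A_3 = 2, A_4 = 1, A_5 = 2. Minimum distance d = 2.

Enumerate all 2^3 = 8 messages m ∈ F_2^3.
For each, compute codeword c = mG in F_2^6, then tally its weight.
  m = 000 → c = 000000, weight = 0.
  m = 100 → c = 110001, weight = 3.
  m = 010 → c = 101110, weight = 4.
  m = 110 → c = 011111, weight = 5.
  m = 001 → c = 111011, weight = 5.
  m = 101 → c = 001010, weight = 2.
  m = 011 → c = 010101, weight = 3.
  m = 111 → c = 100100, weight = 2.
Tally weights:
  weight 0: 1 codewords.
  weight 2: 2 codewords.
  weight 3: 2 codewords.
  weight 4: 1 codewords.
  weight 5: 2 codewords.
Minimum distance d = smallest w > 0 with A_w > 0 = 2.
Sanity: Σ A_w = 8 = 2^3 = 8 ✓.


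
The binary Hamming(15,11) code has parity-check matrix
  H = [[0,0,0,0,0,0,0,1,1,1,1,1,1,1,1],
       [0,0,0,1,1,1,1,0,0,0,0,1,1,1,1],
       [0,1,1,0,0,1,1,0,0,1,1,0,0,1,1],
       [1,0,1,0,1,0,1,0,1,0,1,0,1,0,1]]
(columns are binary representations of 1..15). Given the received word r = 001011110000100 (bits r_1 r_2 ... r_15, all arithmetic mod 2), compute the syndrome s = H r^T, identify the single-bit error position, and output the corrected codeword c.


s = (0, 0, 1, 0)^T, error position = 2, corrected codeword c = 011011110000100

Compute s = H r^T mod 2 one row at a time:
  s_1 = 1 + 0 + 0 + 0 + 0 + 1 + 0 + 0 = 2 ≡ 0 (mod 2).
  s_2 = 0 + 1 + 1 + 1 + 0 + 1 + 0 + 0 = 4 ≡ 0 (mod 2).
  s_3 = 0 + 1 + 1 + 1 + 0 + 0 + 0 + 0 = 3 ≡ 1 (mod 2).
  s_4 = 0 + 1 + 1 + 1 + 0 + 0 + 1 + 0 = 4 ≡ 0 (mod 2).
s = (0, 0, 1, 0)^T — this equals column 2 of H (binary 0010), so error is at position 2.
Correct: flip bit 2 of r = 001011110000100 to get c = 011011110000100.


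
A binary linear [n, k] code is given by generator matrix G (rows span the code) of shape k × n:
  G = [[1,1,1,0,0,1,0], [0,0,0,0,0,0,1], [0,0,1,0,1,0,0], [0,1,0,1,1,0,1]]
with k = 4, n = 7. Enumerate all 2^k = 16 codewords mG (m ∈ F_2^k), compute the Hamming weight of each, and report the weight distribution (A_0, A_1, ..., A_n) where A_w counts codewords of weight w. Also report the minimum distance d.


Weight distribution: A_0 = 1, A_1 = 1, A_2 = 1, A_3 = 4, A_4 = 5, A_5 = 3, A_6 = 1. Minimum distance d = 1.

Enumerate all 2^4 = 16 messages m ∈ F_2^4.
For each, compute codeword c = mG in F_2^7, then tally its weight.
  m = 0000 → c = 0000000, weight = 0.
  m = 1000 → c = 1110010, weight = 4.
  m = 0100 → c = 0000001, weight = 1.
  m = 1100 → c = 1110011, weight = 5.
  m = 0010 → c = 0010100, weight = 2.
  m = 1010 → c = 1100110, weight = 4.
  m = 0110 → c = 0010101, weight = 3.
  m = 1110 → c = 1100111, weight = 5.
  m = 0001 → c = 0101101, weight = 4.
  m = 1001 → c = 1011111, weight = 6.
  m = 0101 → c = 0101100, weight = 3.
  m = 1101 → c = 1011110, weight = 5.
  m = 0011 → c = 0111001, weight = 4.
  m = 1011 → c = 1001011, weight = 4.
  m = 0111 → c = 0111000, weight = 3.
  m = 1111 → c = 1001010, weight = 3.
Tally weights:
  weight 0: 1 codewords.
  weight 1: 1 codewords.
  weight 2: 1 codewords.
  weight 3: 4 codewords.
  weight 4: 5 codewords.
  weight 5: 3 codewords.
  weight 6: 1 codewords.
Minimum distance d = smallest w > 0 with A_w > 0 = 1.
Sanity: Σ A_w = 16 = 2^4 = 16 ✓.


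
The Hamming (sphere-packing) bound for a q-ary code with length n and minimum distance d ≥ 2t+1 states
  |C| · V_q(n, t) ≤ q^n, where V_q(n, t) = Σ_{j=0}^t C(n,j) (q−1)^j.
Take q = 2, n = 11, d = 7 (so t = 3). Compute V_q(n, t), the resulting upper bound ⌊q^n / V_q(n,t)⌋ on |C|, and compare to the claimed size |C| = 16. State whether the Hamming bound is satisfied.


V_q(n, t) = 232, q^n = 2048, Hamming bound = 8, |C| = 16 > bound (violated).

Step 1: Compute V_q(n, t) = Σ_{j=0}^3 C(n, j) (q−1)^j.
  j = 0: C(11,0)·(1)^0 = 1·1 = 1.
  j = 1: C(11,1)·(1)^1 = 11·1 = 11.
  j = 2: C(11,2)·(1)^2 = 55·1 = 55.
  j = 3: C(11,3)·(1)^3 = 165·1 = 165.
  V_q(n, t) = 1 + 11 + 55 + 165 = 232.
Step 2: q^n = 2^11 = 2048.
Step 3: Hamming bound ⌊q^n / V_q(n,t)⌋ = ⌊2048/232⌋ = 8.
Step 4: Compare |C| = 16 to 8: violated.
The claimed |C| lies above the Hamming bound, so no 2-ary code of length 11 with d ≥ 7 can have 16 codewords.


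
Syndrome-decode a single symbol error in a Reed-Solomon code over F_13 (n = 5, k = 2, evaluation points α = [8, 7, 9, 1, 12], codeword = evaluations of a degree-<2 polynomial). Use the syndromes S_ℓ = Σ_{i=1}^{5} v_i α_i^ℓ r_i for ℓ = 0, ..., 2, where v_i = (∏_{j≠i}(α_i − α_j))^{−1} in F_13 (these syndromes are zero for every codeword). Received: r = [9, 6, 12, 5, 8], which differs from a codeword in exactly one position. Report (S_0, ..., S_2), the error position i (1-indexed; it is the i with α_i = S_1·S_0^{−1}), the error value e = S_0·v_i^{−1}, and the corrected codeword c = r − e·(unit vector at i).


S = (1, 1, 1), error at position 4, error magnitude e = 4, c = [9, 6, 12, 1, 8].

Step 1: column multipliers v_i = (∏_{j≠i}(α_i − α_j))^{−1} mod 13.
  i = 1 (α = 8): (8−7)(8−9)(8−1)(8−12) = 1·(−1)·7·(−4) = 28 ≡ 2, so v_1 = 2^{−1} = 7 (mod 13).
  i = 2 (α = 7): (7−8)(7−9)(7−1)(7−12) = (−1)·(−2)·6·(−5) = −60 ≡ 5, so v_2 = 5^{−1} = 8 (mod 13).
  i = 3 (α = 9): (9−8)(9−7)(9−1)(9−12) = 1·2·8·(−3) = −48 ≡ 4, so v_3 = 4^{−1} = 10 (mod 13).
  i = 4 (α = 1): (1−8)(1−7)(1−9)(1−12) = (−7)·(−6)·(−8)·(−11) = 3696 ≡ 4, so v_4 = 4^{−1} = 10 (mod 13).
  i = 5 (α = 12): (12−8)(12−7)(12−9)(12−1) = 4·5·3·11 = 660 ≡ 10, so v_5 = 10^{−1} = 4 (mod 13).
  v = [7, 8, 10, 10, 4].
Step 2: syndromes of r = [9, 6, 12, 5, 8] (all sums mod 13).
  S_0 = Σ v_i r_i = 7·9 + 8·6 + 10·12 + 10·5 + 4·8 = 313 ≡ 1.
  S_1 = Σ v_i α_i r_i = 7·8·9 + 8·7·6 + 10·9·12 + 10·1·5 + 4·12·8 = 2354 ≡ 1.
  α_i^2 mod 13 = [12, 10, 3, 1, 1].
  S_2 = Σ v_i α_i^2 r_i = 7·12·9 + 8·10·6 + 10·3·12 + 10·1·5 + 4·1·8 = 1678 ≡ 1.
  S = (1, 1, 1) ≠ 0, so r is not a codeword (an error is present).
Step 3: locate the error. For a single error e at position i, S_ℓ = v_i·e·α_i^ℓ, so α_err = S_1/S_0.
  S_0^{−1} = 1^{−1} = 1 (mod 13), so α_err = 1·1 = 1 ≡ 1 = α_4. Error position i = 4.
  Consistency check: S_2/S_1 = 1·1 = 1 ≡ 1 = α_err ✓ (single-error assumption holds).
Step 4: error magnitude e = S_0/v_4 = S_0·∏_{j≠4}(α_4 − α_j) = 1·4 = 4 ≡ 4 (mod 13).
Step 5: correct position 4: c_4 = r_4 − e = 5 − 4 ≡ 1 (mod 13). Hence c = [9, 6, 12, 1, 8].
  Check: interpolating c through the α_i gives m(x) = 11 + 3·x (degree < 2) with m(α_i) = c_i for every i, so c is indeed a codeword.


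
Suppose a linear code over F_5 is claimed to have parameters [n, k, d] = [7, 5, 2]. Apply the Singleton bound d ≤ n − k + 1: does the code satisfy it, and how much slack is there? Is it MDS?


Singleton RHS = n − k + 1 = 3, slack = 1, bound satisfied, not MDS.

Singleton bound: d ≤ n − k + 1.
Here n = 7, k = 5, so n − k + 1 = 3.
Given d = 2, check d ≤ 3: YES.
Slack = (n − k + 1) − d = 1.
The code is NOT MDS (slack = 1 > 0).
Description: the claimed parameters are [7, 5, 2]_5; such a code would be non-MDS.


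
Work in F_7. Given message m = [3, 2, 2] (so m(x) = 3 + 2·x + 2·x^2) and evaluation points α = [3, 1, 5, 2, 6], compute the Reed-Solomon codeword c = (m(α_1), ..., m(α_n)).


c = [6, 0, 0, 1, 3]

Message polynomial: m(x) = 3 + 2·x + 2·x^2 (mod 7).
For each evaluation point α_i, compute m(α_i) mod 7:
  α_1 = 3: Horner steps 2 → 1 → 6, so m(3) = 6.
  α_2 = 1: Horner steps 2 → 4 → 0, so m(1) = 0.
  α_3 = 5: Horner steps 2 → 5 → 0, so m(5) = 0.
  α_4 = 2: Horner steps 2 → 6 → 1, so m(2) = 1.
  α_5 = 6: Horner steps 2 → 0 → 3, so m(6) = 3.
Codeword c = [6, 0, 0, 1, 3] ∈ F_7^5.


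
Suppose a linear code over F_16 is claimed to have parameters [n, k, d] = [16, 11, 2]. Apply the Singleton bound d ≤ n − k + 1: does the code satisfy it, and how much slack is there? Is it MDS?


Singleton RHS = n − k + 1 = 6, slack = 4, bound satisfied, not MDS.

Singleton bound: d ≤ n − k + 1.
Here n = 16, k = 11, so n − k + 1 = 6.
Given d = 2, check d ≤ 6: YES.
Slack = (n − k + 1) − d = 4.
The code is NOT MDS (slack = 4 > 0).
Description: the claimed parameters are [16, 11, 2]_16; such a code would be non-MDS.


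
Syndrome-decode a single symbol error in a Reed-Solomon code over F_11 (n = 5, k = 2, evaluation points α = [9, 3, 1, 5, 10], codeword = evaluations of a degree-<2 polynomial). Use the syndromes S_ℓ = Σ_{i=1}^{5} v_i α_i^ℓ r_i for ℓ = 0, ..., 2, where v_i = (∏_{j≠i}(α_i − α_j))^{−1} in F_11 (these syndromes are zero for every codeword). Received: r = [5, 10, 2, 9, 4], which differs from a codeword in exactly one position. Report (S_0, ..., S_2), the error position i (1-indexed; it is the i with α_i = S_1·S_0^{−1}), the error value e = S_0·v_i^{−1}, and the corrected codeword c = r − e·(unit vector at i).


S = (4, 1, 3), error at position 2, error magnitude e = 10, c = [5, 0, 2, 9, 4].

Step 1: column multipliers v_i = (∏_{j≠i}(α_i − α_j))^{−1} mod 11.
  i = 1 (α = 9): (9−3)(9−1)(9−5)(9−10) = 6·8·4·(−1) = −192 ≡ 6, so v_1 = 6^{−1} = 2 (mod 11).
  i = 2 (α = 3): (3−9)(3−1)(3−5)(3−10) = (−6)·2·(−2)·(−7) = −168 ≡ 8, so v_2 = 8^{−1} = 7 (mod 11).
  i = 3 (α = 1): (1−9)(1−3)(1−5)(1−10) = (−8)·(−2)·(−4)·(−9) = 576 ≡ 4, so v_3 = 4^{−1} = 3 (mod 11).
  i = 4 (α = 5): (5−9)(5−3)(5−1)(5−10) = (−4)·2·4·(−5) = 160 ≡ 6, so v_4 = 6^{−1} = 2 (mod 11).
  i = 5 (α = 10): (10−9)(10−3)(10−1)(10−5) = 1·7·9·5 = 315 ≡ 7, so v_5 = 7^{−1} = 8 (mod 11).
  v = [2, 7, 3, 2, 8].
Step 2: syndromes of r = [5, 10, 2, 9, 4] (all sums mod 11).
  S_0 = Σ v_i r_i = 2·5 + 7·10 + 3·2 + 2·9 + 8·4 = 136 ≡ 4.
  S_1 = Σ v_i α_i r_i = 2·9·5 + 7·3·10 + 3·1·2 + 2·5·9 + 8·10·4 = 716 ≡ 1.
  α_i^2 mod 11 = [4, 9, 1, 3, 1].
  S_2 = Σ v_i α_i^2 r_i = 2·4·5 + 7·9·10 + 3·1·2 + 2·3·9 + 8·1·4 = 762 ≡ 3.
  S = (4, 1, 3) ≠ 0, so r is not a codeword (an error is present).
Step 3: locate the error. For a single error e at position i, S_ℓ = v_i·e·α_i^ℓ, so α_err = S_1/S_0.
  S_0^{−1} = 4^{−1} = 3 (mod 11), so α_err = 1·3 = 3 ≡ 3 = α_2. Error position i = 2.
  Consistency check: S_2/S_1 = 3·1 = 3 ≡ 3 = α_err ✓ (single-error assumption holds).
Step 4: error magnitude e = S_0/v_2 = S_0·∏_{j≠2}(α_2 − α_j) = 4·8 = 32 ≡ 10 (mod 11).
Step 5: correct position 2: c_2 = r_2 − e = 10 − 10 ≡ 0 (mod 11). Hence c = [5, 0, 2, 9, 4].
  Check: interpolating c through the α_i gives m(x) = 3 + 10·x (degree < 2) with m(α_i) = c_i for every i, so c is indeed a codeword.


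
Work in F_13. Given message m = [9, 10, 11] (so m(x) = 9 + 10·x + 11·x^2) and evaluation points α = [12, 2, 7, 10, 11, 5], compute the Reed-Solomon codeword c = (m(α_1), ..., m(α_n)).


c = [10, 8, 7, 0, 7, 9]

Message polynomial: m(x) = 9 + 10·x + 11·x^2 (mod 13).
For each evaluation point α_i, compute m(α_i) mod 13:
  α_1 = 12: Horner steps 11 → 12 → 10, so m(12) = 10.
  α_2 = 2: Horner steps 11 → 6 → 8, so m(2) = 8.
  α_3 = 7: Horner steps 11 → 9 → 7, so m(7) = 7.
  α_4 = 10: Horner steps 11 → 3 → 0, so m(10) = 0.
  α_5 = 11: Horner steps 11 → 1 → 7, so m(11) = 7.
  α_6 = 5: Horner steps 11 → 0 → 9, so m(5) = 9.
Codeword c = [10, 8, 7, 0, 7, 9] ∈ F_13^6.


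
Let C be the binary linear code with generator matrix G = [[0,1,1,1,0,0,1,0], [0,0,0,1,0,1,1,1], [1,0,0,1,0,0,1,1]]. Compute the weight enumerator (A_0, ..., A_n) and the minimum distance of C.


Weight distribution: A_0 = 1, A_2 = 1, A_4 = 5, A_6 = 1. Minimum distance d = 2.

Enumerate all 2^3 = 8 messages m ∈ F_2^3.
For each, compute codeword c = mG in F_2^8, then tally its weight.
  m = 000 → c = 00000000, weight = 0.
  m = 100 → c = 01110010, weight = 4.
  m = 010 → c = 00010111, weight = 4.
  m = 110 → c = 01100101, weight = 4.
  m = 001 → c = 10010011, weight = 4.
  m = 101 → c = 11100001, weight = 4.
  m = 011 → c = 10000100, weight = 2.
  m = 111 → c = 11110110, weight = 6.
Tally weights:
  weight 0: 1 codewords.
  weight 2: 1 codewords.
  weight 4: 5 codewords.
  weight 6: 1 codewords.
Minimum distance d = smallest w > 0 with A_w > 0 = 2.
Sanity: Σ A_w = 8 = 2^3 = 8 ✓.


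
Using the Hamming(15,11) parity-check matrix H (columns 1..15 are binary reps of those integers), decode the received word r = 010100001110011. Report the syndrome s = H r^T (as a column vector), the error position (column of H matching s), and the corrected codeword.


s = (1, 1, 1, 1)^T, error position = 15, corrected codeword c = 010100001110010

Compute s = H r^T mod 2 one row at a time:
  s_1 = 0 + 1 + 1 + 1 + 0 + 0 + 1 + 1 = 5 ≡ 1 (mod 2).
  s_2 = 1 + 0 + 0 + 0 + 0 + 0 + 1 + 1 = 3 ≡ 1 (mod 2).
  s_3 = 1 + 0 + 0 + 0 + 1 + 1 + 1 + 1 = 5 ≡ 1 (mod 2).
  s_4 = 0 + 0 + 0 + 0 + 1 + 1 + 0 + 1 = 3 ≡ 1 (mod 2).
s = (1, 1, 1, 1)^T — this equals column 15 of H (binary 1111), so error is at position 15.
Correct: flip bit 15 of r = 010100001110011 to get c = 010100001110010.


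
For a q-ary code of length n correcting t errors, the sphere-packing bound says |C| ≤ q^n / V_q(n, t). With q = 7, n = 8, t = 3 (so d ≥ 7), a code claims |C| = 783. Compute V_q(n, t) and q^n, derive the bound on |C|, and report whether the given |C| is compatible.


V_q(n, t) = 13153, q^n = 5764801, Hamming bound = 438, |C| = 783 > bound (violated).

Step 1: Compute V_q(n, t) = Σ_{j=0}^3 C(n, j) (q−1)^j.
  j = 0: C(8,0)·(6)^0 = 1·1 = 1.
  j = 1: C(8,1)·(6)^1 = 8·6 = 48.
  j = 2: C(8,2)·(6)^2 = 28·36 = 1008.
  j = 3: C(8,3)·(6)^3 = 56·216 = 12096.
  V_q(n, t) = 1 + 48 + 1008 + 12096 = 13153.
Step 2: q^n = 7^8 = 5764801.
Step 3: Hamming bound ⌊q^n / V_q(n,t)⌋ = ⌊5764801/13153⌋ = 438.
Step 4: Compare |C| = 783 to 438: violated.
The claimed |C| lies above the Hamming bound, so no 7-ary code of length 8 with d ≥ 7 can have 783 codewords.


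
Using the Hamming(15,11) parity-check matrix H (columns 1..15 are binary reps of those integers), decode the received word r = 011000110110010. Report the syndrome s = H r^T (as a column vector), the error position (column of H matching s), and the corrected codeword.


s = (0, 0, 0, 1)^T, error position = 1, corrected codeword c = 111000110110010

Compute s = H r^T mod 2 one row at a time:
  s_1 = 1 + 0 + 1 + 1 + 0 + 0 + 1 + 0 = 4 ≡ 0 (mod 2).
  s_2 = 0 + 0 + 0 + 1 + 0 + 0 + 1 + 0 = 2 ≡ 0 (mod 2).
  s_3 = 1 + 1 + 0 + 1 + 1 + 1 + 1 + 0 = 6 ≡ 0 (mod 2).
  s_4 = 0 + 1 + 0 + 1 + 0 + 1 + 0 + 0 = 3 ≡ 1 (mod 2).
s = (0, 0, 0, 1)^T — this equals column 1 of H (binary 0001), so error is at position 1.
Correct: flip bit 1 of r = 011000110110010 to get c = 111000110110010.


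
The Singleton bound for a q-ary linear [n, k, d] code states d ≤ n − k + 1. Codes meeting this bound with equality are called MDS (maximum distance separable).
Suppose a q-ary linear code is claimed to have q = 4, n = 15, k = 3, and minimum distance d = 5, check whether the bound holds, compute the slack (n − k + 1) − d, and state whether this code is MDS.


Singleton RHS = n − k + 1 = 13, slack = 8, bound satisfied, not MDS.

Singleton bound: d ≤ n − k + 1.
Here n = 15, k = 3, so n − k + 1 = 13.
Given d = 5, check d ≤ 13: YES.
Slack = (n − k + 1) − d = 8.
The code is NOT MDS (slack = 8 > 0).
Description: the claimed parameters are [15, 3, 5]_4; such a code would be non-MDS.


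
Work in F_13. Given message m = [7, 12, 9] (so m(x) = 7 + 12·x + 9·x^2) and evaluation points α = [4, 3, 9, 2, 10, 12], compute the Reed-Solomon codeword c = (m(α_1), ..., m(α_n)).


c = [4, 7, 12, 2, 0, 4]

Message polynomial: m(x) = 7 + 12·x + 9·x^2 (mod 13).
For each evaluation point α_i, compute m(α_i) mod 13:
  α_1 = 4: Horner steps 9 → 9 → 4, so m(4) = 4.
  α_2 = 3: Horner steps 9 → 0 → 7, so m(3) = 7.
  α_3 = 9: Horner steps 9 → 2 → 12, so m(9) = 12.
  α_4 = 2: Horner steps 9 → 4 → 2, so m(2) = 2.
  α_5 = 10: Horner steps 9 → 11 → 0, so m(10) = 0.
  α_6 = 12: Horner steps 9 → 3 → 4, so m(12) = 4.
Codeword c = [4, 7, 12, 2, 0, 4] ∈ F_13^6.


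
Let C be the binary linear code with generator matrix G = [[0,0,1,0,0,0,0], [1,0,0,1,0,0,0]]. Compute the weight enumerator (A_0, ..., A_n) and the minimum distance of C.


Weight distribution: A_0 = 1, A_1 = 1, A_2 = 1, A_3 = 1. Minimum distance d = 1.

Enumerate all 2^2 = 4 messages m ∈ F_2^2.
For each, compute codeword c = mG in F_2^7, then tally its weight.
  m = 00 → c = 0000000, weight = 0.
  m = 10 → c = 0010000, weight = 1.
  m = 01 → c = 1001000, weight = 2.
  m = 11 → c = 1011000, weight = 3.
Tally weights:
  weight 0: 1 codewords.
  weight 1: 1 codewords.
  weight 2: 1 codewords.
  weight 3: 1 codewords.
Minimum distance d = smallest w > 0 with A_w > 0 = 1.
Sanity: Σ A_w = 4 = 2^2 = 4 ✓.


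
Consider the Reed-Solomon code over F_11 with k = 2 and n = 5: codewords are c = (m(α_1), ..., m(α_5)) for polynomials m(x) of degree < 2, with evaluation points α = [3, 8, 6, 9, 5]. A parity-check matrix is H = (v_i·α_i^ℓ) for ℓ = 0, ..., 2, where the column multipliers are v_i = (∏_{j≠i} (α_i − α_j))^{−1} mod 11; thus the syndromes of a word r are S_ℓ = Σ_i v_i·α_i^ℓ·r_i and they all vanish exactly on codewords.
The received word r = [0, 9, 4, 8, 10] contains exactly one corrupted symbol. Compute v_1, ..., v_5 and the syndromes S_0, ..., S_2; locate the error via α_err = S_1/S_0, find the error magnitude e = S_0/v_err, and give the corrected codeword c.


S = (2, 5, 7), error at position 2, error magnitude e = 6, c = [0, 3, 4, 8, 10].

Step 1: column multipliers v_i = (∏_{j≠i}(α_i − α_j))^{−1} mod 11.
  i = 1 (α = 3): (3−8)(3−6)(3−9)(3−5) = (−5)·(−3)·(−6)·(−2) = 180 ≡ 4, so v_1 = 4^{−1} = 3 (mod 11).
  i = 2 (α = 8): (8−3)(8−6)(8−9)(8−5) = 5·2·(−1)·3 = −30 ≡ 3, so v_2 = 3^{−1} = 4 (mod 11).
  i = 3 (α = 6): (6−3)(6−8)(6−9)(6−5) = 3·(−2)·(−3)·1 = 18 ≡ 7, so v_3 = 7^{−1} = 8 (mod 11).
  i = 4 (α = 9): (9−3)(9−8)(9−6)(9−5) = 6·1·3·4 = 72 ≡ 6, so v_4 = 6^{−1} = 2 (mod 11).
  i = 5 (α = 5): (5−3)(5−8)(5−6)(5−9) = 2·(−3)·(−1)·(−4) = −24 ≡ 9, so v_5 = 9^{−1} = 5 (mod 11).
  v = [3, 4, 8, 2, 5].
Step 2: syndromes of r = [0, 9, 4, 8, 10] (all sums mod 11).
  S_0 = Σ v_i r_i = 3·0 + 4·9 + 8·4 + 2·8 + 5·10 = 134 ≡ 2.
  S_1 = Σ v_i α_i r_i = 3·3·0 + 4·8·9 + 8·6·4 + 2·9·8 + 5·5·10 = 874 ≡ 5.
  α_i^2 mod 11 = [9, 9, 3, 4, 3].
  S_2 = Σ v_i α_i^2 r_i = 3·9·0 + 4·9·9 + 8·3·4 + 2·4·8 + 5·3·10 = 634 ≡ 7.
  S = (2, 5, 7) ≠ 0, so r is not a codeword (an error is present).
Step 3: locate the error. For a single error e at position i, S_ℓ = v_i·e·α_i^ℓ, so α_err = S_1/S_0.
  S_0^{−1} = 2^{−1} = 6 (mod 11), so α_err = 5·6 = 30 ≡ 8 = α_2. Error position i = 2.
  Consistency check: S_2/S_1 = 7·9 = 63 ≡ 8 = α_err ✓ (single-error assumption holds).
Step 4: error magnitude e = S_0/v_2 = S_0·∏_{j≠2}(α_2 − α_j) = 2·3 = 6 ≡ 6 (mod 11).
Step 5: correct position 2: c_2 = r_2 − e = 9 − 6 ≡ 3 (mod 11). Hence c = [0, 3, 4, 8, 10].
  Check: interpolating c through the α_i gives m(x) = 7 + 5·x (degree < 2) with m(α_i) = c_i for every i, so c is indeed a codeword.


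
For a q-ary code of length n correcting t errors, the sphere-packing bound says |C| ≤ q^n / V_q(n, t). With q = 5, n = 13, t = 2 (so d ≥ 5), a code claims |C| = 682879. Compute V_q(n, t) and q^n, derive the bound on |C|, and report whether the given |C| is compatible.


V_q(n, t) = 1301, q^n = 1220703125, Hamming bound = 938280, |C| = 682879 ≤ bound (satisfied).

Step 1: Compute V_q(n, t) = Σ_{j=0}^2 C(n, j) (q−1)^j.
  j = 0: C(13,0)·(4)^0 = 1·1 = 1.
  j = 1: C(13,1)·(4)^1 = 13·4 = 52.
  j = 2: C(13,2)·(4)^2 = 78·16 = 1248.
  V_q(n, t) = 1 + 52 + 1248 = 1301.
Step 2: q^n = 5^13 = 1220703125.
Step 3: Hamming bound ⌊q^n / V_q(n,t)⌋ = ⌊1220703125/1301⌋ = 938280.
Step 4: Compare |C| = 682879 to 938280: satisfied.
The claimed |C| lies below the Hamming bound.
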